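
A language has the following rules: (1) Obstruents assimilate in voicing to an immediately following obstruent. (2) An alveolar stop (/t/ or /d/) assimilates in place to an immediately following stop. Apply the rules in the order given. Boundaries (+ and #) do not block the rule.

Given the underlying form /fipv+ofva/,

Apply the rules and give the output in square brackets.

Rule 1: /p/ before /v/ (voiced) → [b]
Rule 1: /f/ before /v/ (voiced) → [v]
After rule 1: fibv+ovva
Rule 2: no segment meets the rule's conditions; no change.

[fibv+ovva]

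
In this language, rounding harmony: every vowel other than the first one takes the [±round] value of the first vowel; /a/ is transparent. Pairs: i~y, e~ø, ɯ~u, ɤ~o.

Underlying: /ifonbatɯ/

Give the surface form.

/o/ harmonizes with /i/ ([-round]) → [ɤ]

[ifɤnbatɯ]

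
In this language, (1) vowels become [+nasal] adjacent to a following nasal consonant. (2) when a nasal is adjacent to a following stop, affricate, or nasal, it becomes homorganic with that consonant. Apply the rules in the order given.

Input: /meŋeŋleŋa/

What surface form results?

[mẽŋẽŋlẽŋa]

Rule 1: /e/ before nasal /ŋ/ → [ẽ]
Rule 1: /e/ before nasal /ŋ/ → [ẽ]
Rule 1: /e/ before nasal /ŋ/ → [ẽ]
After rule 1: mẽŋẽŋlẽŋa
Rule 2: no segment meets the rule's conditions; no change.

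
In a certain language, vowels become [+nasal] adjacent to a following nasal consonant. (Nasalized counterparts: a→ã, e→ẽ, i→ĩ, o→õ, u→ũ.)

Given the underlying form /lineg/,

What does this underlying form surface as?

/i/ before nasal /n/ → [ĩ]

[lĩneg]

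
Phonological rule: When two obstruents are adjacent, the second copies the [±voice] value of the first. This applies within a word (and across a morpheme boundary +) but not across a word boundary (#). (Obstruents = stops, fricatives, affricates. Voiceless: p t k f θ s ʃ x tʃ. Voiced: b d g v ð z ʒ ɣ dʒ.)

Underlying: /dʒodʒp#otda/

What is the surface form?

/p/ after /dʒ/ (voiced) → [b]
/d/ after /t/ (voiceless) → [t]

[dʒodʒb#otta]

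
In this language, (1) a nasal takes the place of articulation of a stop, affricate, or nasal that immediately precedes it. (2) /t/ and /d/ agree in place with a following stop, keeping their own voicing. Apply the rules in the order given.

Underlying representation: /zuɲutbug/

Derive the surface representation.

Rule 1: no segment meets the rule's conditions; no change.
After rule 1: zuɲutbug
Rule 2: /t/ before /b/ (labial) → [p]

[zuɲupbug]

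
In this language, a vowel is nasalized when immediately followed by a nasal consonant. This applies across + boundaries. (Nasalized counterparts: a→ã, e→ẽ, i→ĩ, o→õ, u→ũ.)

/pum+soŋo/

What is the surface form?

/u/ before nasal /m/ → [ũ]
/o/ before nasal /ŋ/ → [õ]

[pũm+sõŋo]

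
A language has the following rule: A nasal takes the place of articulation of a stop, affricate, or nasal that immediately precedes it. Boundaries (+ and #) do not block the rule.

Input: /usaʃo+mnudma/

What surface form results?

/n/ after /m/ (labial) → [m]
/m/ after /d/ (alveolar) → [n]

[usaʃo+mmudna]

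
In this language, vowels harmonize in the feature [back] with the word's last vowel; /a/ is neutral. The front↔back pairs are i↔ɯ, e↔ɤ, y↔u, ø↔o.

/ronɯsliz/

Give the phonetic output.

/o/ harmonizes with /i/ ([-back]) → [ø]
/ɯ/ harmonizes with /i/ ([-back]) → [i]

[rønisliz]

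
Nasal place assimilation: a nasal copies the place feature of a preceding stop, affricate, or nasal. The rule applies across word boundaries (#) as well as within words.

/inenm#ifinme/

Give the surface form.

[inenn#ifinne]

/m/ after /n/ (alveolar) → [n]
/m/ after /n/ (alveolar) → [n]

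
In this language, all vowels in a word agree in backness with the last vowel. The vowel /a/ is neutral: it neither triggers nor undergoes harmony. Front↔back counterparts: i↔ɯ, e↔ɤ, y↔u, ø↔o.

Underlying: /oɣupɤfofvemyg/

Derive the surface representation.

/o/ harmonizes with /y/ ([-back]) → [ø]
/u/ harmonizes with /y/ ([-back]) → [y]
/ɤ/ harmonizes with /y/ ([-back]) → [e]
/o/ harmonizes with /y/ ([-back]) → [ø]

[øɣypeføfvemyg]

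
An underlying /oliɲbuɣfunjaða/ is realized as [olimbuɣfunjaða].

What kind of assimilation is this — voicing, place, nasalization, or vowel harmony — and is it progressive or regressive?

place assimilation, regressive

/ɲ/→[m].
Each target copies a feature from the following segment, so the direction is regressive.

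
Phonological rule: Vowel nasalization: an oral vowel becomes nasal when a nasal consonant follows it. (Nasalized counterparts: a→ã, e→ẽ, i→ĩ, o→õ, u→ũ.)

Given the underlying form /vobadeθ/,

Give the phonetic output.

no segment meets the rule's conditions; no change.

[vobadeθ]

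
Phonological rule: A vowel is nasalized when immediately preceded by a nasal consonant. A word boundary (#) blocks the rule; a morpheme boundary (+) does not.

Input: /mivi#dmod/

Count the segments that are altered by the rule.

2

/i/ after nasal /m/ → [ĩ]
/o/ after nasal /m/ → [õ]
2 segments change.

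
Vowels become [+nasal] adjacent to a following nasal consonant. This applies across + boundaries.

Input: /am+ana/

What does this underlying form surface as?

[ãm+ãna]

/a/ before nasal /m/ → [ã]
/a/ before nasal /n/ → [ã]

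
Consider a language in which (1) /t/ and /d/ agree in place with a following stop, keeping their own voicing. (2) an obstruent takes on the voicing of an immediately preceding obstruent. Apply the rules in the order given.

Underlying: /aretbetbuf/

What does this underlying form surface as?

[areppeppuf]

Rule 1: /t/ before /b/ (labial) → [p]
Rule 1: /t/ before /b/ (labial) → [p]
After rule 1: arepbepbuf
Rule 2: /b/ after /p/ (voiceless) → [p]
Rule 2: /b/ after /p/ (voiceless) → [p]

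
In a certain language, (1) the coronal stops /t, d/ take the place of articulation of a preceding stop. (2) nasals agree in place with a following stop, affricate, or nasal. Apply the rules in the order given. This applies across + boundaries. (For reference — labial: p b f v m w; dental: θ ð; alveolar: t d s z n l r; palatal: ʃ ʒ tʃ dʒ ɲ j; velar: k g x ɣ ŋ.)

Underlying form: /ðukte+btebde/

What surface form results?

Rule 1: /t/ after /k/ (velar) → [k]
Rule 1: /t/ after /b/ (labial) → [p]
Rule 1: /d/ after /b/ (labial) → [b]
After rule 1: ðukke+bpebbe
Rule 2: no segment meets the rule's conditions; no change.

[ðukke+bpebbe]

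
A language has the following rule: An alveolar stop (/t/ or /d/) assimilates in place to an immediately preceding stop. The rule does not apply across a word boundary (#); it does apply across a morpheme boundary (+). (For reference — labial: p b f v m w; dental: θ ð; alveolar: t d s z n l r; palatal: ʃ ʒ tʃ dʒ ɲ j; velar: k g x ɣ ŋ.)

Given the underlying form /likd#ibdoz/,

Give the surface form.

[likg#ibboz]

/d/ after /k/ (velar) → [g]
/d/ after /b/ (labial) → [b]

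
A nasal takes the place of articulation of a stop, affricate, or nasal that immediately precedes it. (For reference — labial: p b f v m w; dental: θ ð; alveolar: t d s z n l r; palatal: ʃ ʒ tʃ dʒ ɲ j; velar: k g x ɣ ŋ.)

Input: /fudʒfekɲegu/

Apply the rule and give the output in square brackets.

[fudʒfekŋegu]

/ɲ/ after /k/ (velar) → [ŋ]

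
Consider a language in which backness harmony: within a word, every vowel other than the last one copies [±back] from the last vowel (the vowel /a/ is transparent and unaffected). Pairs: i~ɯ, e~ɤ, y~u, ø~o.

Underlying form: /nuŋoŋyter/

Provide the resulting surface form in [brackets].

[nyŋøŋyter]

/u/ harmonizes with /e/ ([-back]) → [y]
/o/ harmonizes with /e/ ([-back]) → [ø]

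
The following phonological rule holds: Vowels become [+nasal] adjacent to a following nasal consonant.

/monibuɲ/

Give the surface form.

/o/ before nasal /n/ → [õ]
/u/ before nasal /ɲ/ → [ũ]

[mõnibũɲ]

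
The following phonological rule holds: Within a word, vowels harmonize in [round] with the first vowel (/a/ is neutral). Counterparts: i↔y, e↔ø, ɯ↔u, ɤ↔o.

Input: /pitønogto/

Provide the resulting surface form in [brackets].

[pitenɤgtɤ]

/ø/ harmonizes with /i/ ([-round]) → [e]
/o/ harmonizes with /i/ ([-round]) → [ɤ]
/o/ harmonizes with /i/ ([-round]) → [ɤ]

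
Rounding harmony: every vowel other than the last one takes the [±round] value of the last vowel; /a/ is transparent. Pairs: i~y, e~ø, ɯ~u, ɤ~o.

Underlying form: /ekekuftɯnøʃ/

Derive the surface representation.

[økøkuftunøʃ]

/e/ harmonizes with /ø/ ([+round]) → [ø]
/e/ harmonizes with /ø/ ([+round]) → [ø]
/ɯ/ harmonizes with /ø/ ([+round]) → [u]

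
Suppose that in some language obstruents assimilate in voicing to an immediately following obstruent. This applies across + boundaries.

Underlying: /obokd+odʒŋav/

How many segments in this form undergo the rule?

/k/ before /d/ (voiced) → [g]
1 segment changes.

1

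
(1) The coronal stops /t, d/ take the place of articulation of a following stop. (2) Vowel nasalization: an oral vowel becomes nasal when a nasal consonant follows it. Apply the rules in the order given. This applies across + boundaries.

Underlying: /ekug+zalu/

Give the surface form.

Rule 1: no segment meets the rule's conditions; no change.
After rule 1: ekug+zalu
Rule 2: no segment meets the rule's conditions; no change.

[ekug+zalu]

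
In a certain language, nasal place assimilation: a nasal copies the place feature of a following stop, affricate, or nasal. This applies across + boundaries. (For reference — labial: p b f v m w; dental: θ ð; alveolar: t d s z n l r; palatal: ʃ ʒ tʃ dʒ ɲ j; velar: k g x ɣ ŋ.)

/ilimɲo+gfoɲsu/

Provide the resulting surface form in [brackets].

[iliɲɲo+gfoɲsu]

/m/ before /ɲ/ (palatal) → [ɲ]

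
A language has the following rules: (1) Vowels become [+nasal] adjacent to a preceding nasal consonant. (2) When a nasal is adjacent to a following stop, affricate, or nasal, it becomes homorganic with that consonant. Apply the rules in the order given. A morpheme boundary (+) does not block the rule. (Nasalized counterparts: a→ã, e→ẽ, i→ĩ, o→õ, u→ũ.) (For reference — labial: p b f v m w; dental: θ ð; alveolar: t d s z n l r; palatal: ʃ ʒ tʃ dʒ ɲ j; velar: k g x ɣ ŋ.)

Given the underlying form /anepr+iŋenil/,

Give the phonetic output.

Rule 1: /e/ after nasal /n/ → [ẽ]
Rule 1: /e/ after nasal /ŋ/ → [ẽ]
Rule 1: /i/ after nasal /n/ → [ĩ]
After rule 1: anẽpr+iŋẽnĩl
Rule 2: no segment meets the rule's conditions; no change.

[anẽpr+iŋẽnĩl]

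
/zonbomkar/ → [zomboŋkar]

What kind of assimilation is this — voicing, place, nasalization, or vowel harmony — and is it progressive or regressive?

place assimilation, regressive

/n/→[m] /m/→[ŋ].
Each target copies a feature from the following segment, so the direction is regressive.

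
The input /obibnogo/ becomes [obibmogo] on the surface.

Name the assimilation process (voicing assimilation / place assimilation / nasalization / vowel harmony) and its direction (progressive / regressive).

place assimilation, progressive

/n/→[m].
Each target copies a feature from the preceding segment, so the direction is progressive.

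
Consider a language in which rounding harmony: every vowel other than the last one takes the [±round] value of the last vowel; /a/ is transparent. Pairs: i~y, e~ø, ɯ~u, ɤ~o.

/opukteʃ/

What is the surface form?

[ɤpɯkteʃ]

/o/ harmonizes with /e/ ([-round]) → [ɤ]
/u/ harmonizes with /e/ ([-round]) → [ɯ]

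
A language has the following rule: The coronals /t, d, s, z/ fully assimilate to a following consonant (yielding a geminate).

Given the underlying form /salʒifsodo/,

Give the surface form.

no segment meets the rule's conditions; no change.

[salʒifsodo]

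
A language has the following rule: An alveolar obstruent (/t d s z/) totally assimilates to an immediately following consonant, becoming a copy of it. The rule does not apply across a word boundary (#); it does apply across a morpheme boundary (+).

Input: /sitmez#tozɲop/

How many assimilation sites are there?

/t/ before /m/ → [m] (total assimilation)
/z/ before /ɲ/ → [ɲ] (total assimilation)
2 segments change.

2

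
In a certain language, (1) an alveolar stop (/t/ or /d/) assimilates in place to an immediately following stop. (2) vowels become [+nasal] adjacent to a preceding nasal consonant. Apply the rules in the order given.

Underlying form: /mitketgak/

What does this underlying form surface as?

Rule 1: /t/ before /k/ (velar) → [k]
Rule 1: /t/ before /g/ (velar) → [k]
After rule 1: mikkekgak
Rule 2: /i/ after nasal /m/ → [ĩ]

[mĩkkekgak]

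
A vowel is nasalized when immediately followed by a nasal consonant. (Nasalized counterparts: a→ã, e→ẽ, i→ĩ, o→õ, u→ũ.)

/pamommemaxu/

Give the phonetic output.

[pãmõmmẽmaxu]

/a/ before nasal /m/ → [ã]
/o/ before nasal /m/ → [õ]
/e/ before nasal /m/ → [ẽ]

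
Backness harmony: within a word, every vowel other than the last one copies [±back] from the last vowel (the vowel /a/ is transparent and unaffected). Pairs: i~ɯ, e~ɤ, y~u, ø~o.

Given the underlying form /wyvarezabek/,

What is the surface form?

[wyvarezabek]

no segment meets the rule's conditions; no change.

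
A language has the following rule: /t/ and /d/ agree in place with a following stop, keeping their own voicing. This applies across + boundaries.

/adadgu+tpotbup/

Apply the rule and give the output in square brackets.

[adaggu+ppopbup]

/d/ before /g/ (velar) → [g]
/t/ before /p/ (labial) → [p]
/t/ before /b/ (labial) → [p]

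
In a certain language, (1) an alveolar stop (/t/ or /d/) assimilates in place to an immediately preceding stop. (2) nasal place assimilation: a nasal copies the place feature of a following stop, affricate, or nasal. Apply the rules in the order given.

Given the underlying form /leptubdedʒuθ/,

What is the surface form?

Rule 1: /t/ after /p/ (labial) → [p]
Rule 1: /d/ after /b/ (labial) → [b]
After rule 1: leppubbedʒuθ
Rule 2: no segment meets the rule's conditions; no change.

[leppubbedʒuθ]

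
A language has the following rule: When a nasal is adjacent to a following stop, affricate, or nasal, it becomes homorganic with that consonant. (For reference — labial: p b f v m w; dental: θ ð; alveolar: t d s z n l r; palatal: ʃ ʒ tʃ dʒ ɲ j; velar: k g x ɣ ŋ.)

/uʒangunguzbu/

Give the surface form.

/n/ before /g/ (velar) → [ŋ]
/n/ before /g/ (velar) → [ŋ]

[uʒaŋguŋguzbu]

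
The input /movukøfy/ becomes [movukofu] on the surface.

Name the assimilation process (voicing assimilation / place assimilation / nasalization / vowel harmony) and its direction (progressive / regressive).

/ø/→[o] /y/→[u].
Vowels agree with the first vowel, so the harmony is progressive.

vowel harmony, progressive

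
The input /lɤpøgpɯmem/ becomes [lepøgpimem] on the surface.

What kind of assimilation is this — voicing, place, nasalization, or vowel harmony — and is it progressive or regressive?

/ɤ/→[e] /ɯ/→[i].
Vowels agree with the last vowel, so the harmony is regressive.

vowel harmony, regressive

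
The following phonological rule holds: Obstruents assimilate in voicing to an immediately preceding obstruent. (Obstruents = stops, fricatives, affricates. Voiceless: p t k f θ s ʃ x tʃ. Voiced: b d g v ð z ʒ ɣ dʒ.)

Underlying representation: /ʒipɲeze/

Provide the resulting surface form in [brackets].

[ʒipɲeze]

no segment meets the rule's conditions; no change.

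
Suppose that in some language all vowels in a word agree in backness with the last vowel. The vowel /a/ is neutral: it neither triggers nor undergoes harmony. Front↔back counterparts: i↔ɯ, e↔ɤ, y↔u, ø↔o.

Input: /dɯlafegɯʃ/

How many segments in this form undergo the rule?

/e/ harmonizes with /ɯ/ ([+back]) → [ɤ]
1 segment changes.

1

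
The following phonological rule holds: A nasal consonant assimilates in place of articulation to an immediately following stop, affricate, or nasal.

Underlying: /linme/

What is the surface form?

/n/ before /m/ (labial) → [m]

[limme]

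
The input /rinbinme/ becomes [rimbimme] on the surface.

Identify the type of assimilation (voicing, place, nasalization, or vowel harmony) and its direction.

place assimilation, regressive

/n/→[m] /n/→[m].
Each target copies a feature from the following segment, so the direction is regressive.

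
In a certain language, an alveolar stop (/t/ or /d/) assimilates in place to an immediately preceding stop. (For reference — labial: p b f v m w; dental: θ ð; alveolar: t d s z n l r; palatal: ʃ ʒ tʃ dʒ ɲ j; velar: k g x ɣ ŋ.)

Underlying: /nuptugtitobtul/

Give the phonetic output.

/t/ after /p/ (labial) → [p]
/t/ after /g/ (velar) → [k]
/t/ after /b/ (labial) → [p]

[nuppugkitobpul]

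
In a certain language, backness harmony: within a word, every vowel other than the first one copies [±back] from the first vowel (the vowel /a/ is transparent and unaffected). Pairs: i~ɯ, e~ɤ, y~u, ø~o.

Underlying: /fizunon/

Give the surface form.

/u/ harmonizes with /i/ ([-back]) → [y]
/o/ harmonizes with /i/ ([-back]) → [ø]

[fizynøn]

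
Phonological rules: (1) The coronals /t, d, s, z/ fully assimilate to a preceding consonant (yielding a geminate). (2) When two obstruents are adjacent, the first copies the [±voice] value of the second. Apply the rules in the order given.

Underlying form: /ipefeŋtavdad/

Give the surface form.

[ipefeŋŋavvad]

Rule 1: /t/ after /ŋ/ → [ŋ] (total assimilation)
Rule 1: /d/ after /v/ → [v] (total assimilation)
After rule 1: ipefeŋŋavvad
Rule 2: no segment meets the rule's conditions; no change.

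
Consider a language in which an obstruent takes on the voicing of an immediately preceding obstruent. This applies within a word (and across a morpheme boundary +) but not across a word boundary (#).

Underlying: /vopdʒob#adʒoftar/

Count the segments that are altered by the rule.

/dʒ/ after /p/ (voiceless) → [tʃ]
1 segment changes.

1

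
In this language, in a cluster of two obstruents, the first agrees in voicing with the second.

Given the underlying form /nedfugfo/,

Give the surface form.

[netfukfo]

/d/ before /f/ (voiceless) → [t]
/g/ before /f/ (voiceless) → [k]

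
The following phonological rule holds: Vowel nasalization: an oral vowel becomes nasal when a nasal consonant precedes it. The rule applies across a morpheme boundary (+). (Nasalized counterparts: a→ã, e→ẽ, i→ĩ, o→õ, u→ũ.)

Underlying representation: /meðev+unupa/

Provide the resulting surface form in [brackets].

/e/ after nasal /m/ → [ẽ]
/u/ after nasal /n/ → [ũ]

[mẽðev+unũpa]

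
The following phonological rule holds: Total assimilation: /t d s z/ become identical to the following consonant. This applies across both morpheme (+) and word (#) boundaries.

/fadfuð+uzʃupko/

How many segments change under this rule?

/d/ before /f/ → [f] (total assimilation)
/z/ before /ʃ/ → [ʃ] (total assimilation)
2 segments change.

2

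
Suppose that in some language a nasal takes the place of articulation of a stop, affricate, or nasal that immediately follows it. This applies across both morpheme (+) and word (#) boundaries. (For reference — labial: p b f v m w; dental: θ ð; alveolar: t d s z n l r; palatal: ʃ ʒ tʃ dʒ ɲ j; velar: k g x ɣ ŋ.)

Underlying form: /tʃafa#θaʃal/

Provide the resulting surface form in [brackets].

[tʃafa#θaʃal]

no segment meets the rule's conditions; no change.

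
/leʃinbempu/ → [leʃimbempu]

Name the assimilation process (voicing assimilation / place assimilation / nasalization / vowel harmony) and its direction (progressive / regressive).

/n/→[m].
Each target copies a feature from the following segment, so the direction is regressive.

place assimilation, regressive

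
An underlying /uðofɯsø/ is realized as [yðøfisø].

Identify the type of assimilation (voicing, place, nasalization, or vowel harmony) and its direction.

vowel harmony, regressive

/u/→[y] /o/→[ø] /ɯ/→[i].
Vowels agree with the last vowel, so the harmony is regressive.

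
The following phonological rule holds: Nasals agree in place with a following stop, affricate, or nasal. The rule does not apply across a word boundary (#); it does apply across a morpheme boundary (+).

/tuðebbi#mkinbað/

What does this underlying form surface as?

/m/ before /k/ (velar) → [ŋ]
/n/ before /b/ (labial) → [m]

[tuðebbi#ŋkimbað]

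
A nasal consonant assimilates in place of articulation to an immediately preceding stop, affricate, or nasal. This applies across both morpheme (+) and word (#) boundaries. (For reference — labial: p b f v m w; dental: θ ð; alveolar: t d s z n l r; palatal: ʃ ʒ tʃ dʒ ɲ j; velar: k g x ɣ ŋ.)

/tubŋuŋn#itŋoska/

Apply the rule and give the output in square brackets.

/ŋ/ after /b/ (labial) → [m]
/n/ after /ŋ/ (velar) → [ŋ]
/ŋ/ after /t/ (alveolar) → [n]

[tubmuŋŋ#itnoska]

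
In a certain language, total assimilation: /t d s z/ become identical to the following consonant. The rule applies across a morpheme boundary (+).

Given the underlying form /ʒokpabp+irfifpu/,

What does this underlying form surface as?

no segment meets the rule's conditions; no change.

[ʒokpabp+irfifpu]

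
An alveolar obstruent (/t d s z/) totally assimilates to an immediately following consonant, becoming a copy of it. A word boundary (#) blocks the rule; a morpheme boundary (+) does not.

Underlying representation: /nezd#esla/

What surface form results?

[nedd#ella]

/z/ before /d/ → [d] (total assimilation)
/s/ before /l/ → [l] (total assimilation)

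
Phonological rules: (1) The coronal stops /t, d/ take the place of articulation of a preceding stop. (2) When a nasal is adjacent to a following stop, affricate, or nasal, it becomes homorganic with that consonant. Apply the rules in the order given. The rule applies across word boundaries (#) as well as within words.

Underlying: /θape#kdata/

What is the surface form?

Rule 1: /d/ after /k/ (velar) → [g]
After rule 1: θape#kgata
Rule 2: no segment meets the rule's conditions; no change.

[θape#kgata]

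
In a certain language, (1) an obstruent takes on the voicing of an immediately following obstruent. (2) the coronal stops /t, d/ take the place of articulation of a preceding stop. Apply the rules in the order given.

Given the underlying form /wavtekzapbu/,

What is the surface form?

[waftegzabbu]

Rule 1: /v/ before /t/ (voiceless) → [f]
Rule 1: /k/ before /z/ (voiced) → [g]
Rule 1: /p/ before /b/ (voiced) → [b]
After rule 1: waftegzabbu
Rule 2: no segment meets the rule's conditions; no change.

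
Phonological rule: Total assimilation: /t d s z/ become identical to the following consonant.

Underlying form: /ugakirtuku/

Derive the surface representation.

[ugakirtuku]

no segment meets the rule's conditions; no change.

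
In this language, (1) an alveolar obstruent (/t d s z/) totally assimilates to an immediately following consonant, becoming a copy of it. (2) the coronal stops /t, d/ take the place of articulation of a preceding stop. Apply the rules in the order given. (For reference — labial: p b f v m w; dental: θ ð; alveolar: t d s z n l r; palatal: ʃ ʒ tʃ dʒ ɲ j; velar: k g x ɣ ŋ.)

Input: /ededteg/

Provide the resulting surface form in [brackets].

Rule 1: /d/ before /t/ → [t] (total assimilation)
After rule 1: edetteg
Rule 2: no segment meets the rule's conditions; no change.

[edetteg]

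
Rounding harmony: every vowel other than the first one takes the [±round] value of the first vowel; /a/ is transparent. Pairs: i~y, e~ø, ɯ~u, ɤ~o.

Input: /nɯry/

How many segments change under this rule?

/y/ harmonizes with /ɯ/ ([-round]) → [i]
1 segment changes.

1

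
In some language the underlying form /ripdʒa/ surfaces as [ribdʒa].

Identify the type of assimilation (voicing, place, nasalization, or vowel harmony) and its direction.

voicing assimilation, regressive

/p/→[b].
Each target copies a feature from the following segment, so the direction is regressive.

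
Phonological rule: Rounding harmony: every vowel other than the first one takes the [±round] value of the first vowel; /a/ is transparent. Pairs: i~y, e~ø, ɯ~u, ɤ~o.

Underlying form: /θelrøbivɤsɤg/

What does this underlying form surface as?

/ø/ harmonizes with /e/ ([-round]) → [e]

[θelrebivɤsɤg]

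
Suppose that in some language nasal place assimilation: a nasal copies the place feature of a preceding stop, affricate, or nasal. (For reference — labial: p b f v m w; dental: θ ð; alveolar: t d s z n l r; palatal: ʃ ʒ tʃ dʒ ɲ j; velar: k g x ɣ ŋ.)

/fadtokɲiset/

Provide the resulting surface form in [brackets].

[fadtokŋiset]

/ɲ/ after /k/ (velar) → [ŋ]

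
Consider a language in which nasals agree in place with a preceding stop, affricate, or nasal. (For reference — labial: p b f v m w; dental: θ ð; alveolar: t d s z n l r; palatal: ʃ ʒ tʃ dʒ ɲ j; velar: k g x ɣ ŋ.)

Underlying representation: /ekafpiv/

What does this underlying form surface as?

[ekafpiv]

no segment meets the rule's conditions; no change.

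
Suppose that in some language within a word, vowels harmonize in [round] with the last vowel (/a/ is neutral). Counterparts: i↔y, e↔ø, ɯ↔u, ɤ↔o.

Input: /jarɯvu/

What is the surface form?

[jaruvu]

/ɯ/ harmonizes with /u/ ([+round]) → [u]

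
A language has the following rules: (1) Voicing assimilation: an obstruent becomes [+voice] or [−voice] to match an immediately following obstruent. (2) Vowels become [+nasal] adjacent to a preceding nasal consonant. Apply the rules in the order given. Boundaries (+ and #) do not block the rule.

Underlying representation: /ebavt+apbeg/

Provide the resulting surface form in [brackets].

Rule 1: /v/ before /t/ (voiceless) → [f]
Rule 1: /p/ before /b/ (voiced) → [b]
After rule 1: ebaft+abbeg
Rule 2: no segment meets the rule's conditions; no change.

[ebaft+abbeg]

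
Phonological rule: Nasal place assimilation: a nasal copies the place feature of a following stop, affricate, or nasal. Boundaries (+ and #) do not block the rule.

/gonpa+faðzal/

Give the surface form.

/n/ before /p/ (labial) → [m]

[gompa+faðzal]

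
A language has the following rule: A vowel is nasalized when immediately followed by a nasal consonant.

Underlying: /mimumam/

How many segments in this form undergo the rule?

3

/i/ before nasal /m/ → [ĩ]
/u/ before nasal /m/ → [ũ]
/a/ before nasal /m/ → [ã]
3 segments change.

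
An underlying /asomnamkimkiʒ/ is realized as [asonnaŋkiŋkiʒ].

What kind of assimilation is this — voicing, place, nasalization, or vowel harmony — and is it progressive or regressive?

place assimilation, regressive

/m/→[n] /m/→[ŋ] /m/→[ŋ].
Each target copies a feature from the following segment, so the direction is regressive.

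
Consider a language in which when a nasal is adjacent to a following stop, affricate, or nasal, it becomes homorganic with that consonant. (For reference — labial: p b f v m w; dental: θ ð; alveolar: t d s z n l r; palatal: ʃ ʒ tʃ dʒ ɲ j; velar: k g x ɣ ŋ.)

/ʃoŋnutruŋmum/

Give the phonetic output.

/ŋ/ before /n/ (alveolar) → [n]
/ŋ/ before /m/ (labial) → [m]

[ʃonnutrummum]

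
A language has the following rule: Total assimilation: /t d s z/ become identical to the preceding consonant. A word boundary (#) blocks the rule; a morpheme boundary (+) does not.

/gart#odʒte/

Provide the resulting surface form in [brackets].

/t/ after /r/ → [r] (total assimilation)
/t/ after /dʒ/ → [dʒ] (total assimilation)

[garr#odʒdʒe]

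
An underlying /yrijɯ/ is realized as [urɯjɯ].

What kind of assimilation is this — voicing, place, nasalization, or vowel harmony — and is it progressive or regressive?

/y/→[u] /i/→[ɯ].
Vowels agree with the last vowel, so the harmony is regressive.

vowel harmony, regressive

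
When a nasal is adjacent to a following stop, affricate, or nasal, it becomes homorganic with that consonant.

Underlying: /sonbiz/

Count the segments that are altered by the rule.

/n/ before /b/ (labial) → [m]
1 segment changes.

1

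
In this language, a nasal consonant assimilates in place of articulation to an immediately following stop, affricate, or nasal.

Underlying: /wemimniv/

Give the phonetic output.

[weminniv]

/m/ before /n/ (alveolar) → [n]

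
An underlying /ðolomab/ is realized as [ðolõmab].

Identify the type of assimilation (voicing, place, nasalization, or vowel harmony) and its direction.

/o/→[õ].
Each target copies a feature from the following segment, so the direction is regressive.

nasalization, regressive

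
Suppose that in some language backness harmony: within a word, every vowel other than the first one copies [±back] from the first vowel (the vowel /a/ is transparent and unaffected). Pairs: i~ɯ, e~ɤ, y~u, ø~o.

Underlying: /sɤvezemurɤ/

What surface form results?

/e/ harmonizes with /ɤ/ ([+back]) → [ɤ]
/e/ harmonizes with /ɤ/ ([+back]) → [ɤ]

[sɤvɤzɤmurɤ]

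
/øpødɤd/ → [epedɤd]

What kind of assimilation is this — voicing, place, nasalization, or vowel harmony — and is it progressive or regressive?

vowel harmony, regressive

/ø/→[e] /ø/→[e].
Vowels agree with the last vowel, so the harmony is regressive.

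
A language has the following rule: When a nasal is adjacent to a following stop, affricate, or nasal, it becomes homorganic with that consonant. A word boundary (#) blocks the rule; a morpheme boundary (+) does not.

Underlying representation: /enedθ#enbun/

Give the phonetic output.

/n/ before /b/ (labial) → [m]

[enedθ#embun]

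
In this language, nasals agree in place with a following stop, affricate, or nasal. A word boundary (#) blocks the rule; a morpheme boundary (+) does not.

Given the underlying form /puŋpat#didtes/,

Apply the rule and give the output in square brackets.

[pumpat#didtes]

/ŋ/ before /p/ (labial) → [m]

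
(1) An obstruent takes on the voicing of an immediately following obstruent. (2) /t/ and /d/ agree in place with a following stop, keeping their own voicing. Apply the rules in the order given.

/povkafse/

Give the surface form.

[pofkafse]

Rule 1: /v/ before /k/ (voiceless) → [f]
After rule 1: pofkafse
Rule 2: no segment meets the rule's conditions; no change.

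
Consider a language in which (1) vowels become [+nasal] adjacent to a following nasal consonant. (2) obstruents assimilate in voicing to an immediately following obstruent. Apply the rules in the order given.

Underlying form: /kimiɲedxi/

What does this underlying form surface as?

[kĩmĩɲetxi]

Rule 1: /i/ before nasal /m/ → [ĩ]
Rule 1: /i/ before nasal /ɲ/ → [ĩ]
After rule 1: kĩmĩɲedxi
Rule 2: /d/ before /x/ (voiceless) → [t]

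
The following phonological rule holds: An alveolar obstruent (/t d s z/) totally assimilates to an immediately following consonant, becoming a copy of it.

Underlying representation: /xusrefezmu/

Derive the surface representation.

/s/ before /r/ → [r] (total assimilation)
/z/ before /m/ → [m] (total assimilation)

[xurrefemmu]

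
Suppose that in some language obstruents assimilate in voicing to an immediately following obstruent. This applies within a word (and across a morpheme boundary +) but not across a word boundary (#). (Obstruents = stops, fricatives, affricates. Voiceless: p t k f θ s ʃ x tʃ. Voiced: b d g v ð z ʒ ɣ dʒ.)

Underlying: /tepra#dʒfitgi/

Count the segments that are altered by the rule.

/dʒ/ before /f/ (voiceless) → [tʃ]
/t/ before /g/ (voiced) → [d]
2 segments change.

2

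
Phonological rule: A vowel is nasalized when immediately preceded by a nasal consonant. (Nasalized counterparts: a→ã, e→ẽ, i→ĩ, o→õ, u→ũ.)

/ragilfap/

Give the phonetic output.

[ragilfap]

no segment meets the rule's conditions; no change.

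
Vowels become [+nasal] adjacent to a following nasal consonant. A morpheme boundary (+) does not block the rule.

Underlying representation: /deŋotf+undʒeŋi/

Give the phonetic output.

[dẽŋotf+ũndʒẽŋi]

/e/ before nasal /ŋ/ → [ẽ]
/u/ before nasal /n/ → [ũ]
/e/ before nasal /ŋ/ → [ẽ]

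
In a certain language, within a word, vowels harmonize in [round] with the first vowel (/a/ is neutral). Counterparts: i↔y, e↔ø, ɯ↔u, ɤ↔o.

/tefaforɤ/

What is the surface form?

[tefafɤrɤ]

/o/ harmonizes with /e/ ([-round]) → [ɤ]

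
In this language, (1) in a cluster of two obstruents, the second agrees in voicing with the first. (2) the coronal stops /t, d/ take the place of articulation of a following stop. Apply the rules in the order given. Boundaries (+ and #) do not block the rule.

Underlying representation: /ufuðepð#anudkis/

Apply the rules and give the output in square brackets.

Rule 1: /ð/ after /p/ (voiceless) → [θ]
Rule 1: /k/ after /d/ (voiced) → [g]
After rule 1: ufuðepθ#anudgis
Rule 2: /d/ before /g/ (velar) → [g]

[ufuðepθ#anuggis]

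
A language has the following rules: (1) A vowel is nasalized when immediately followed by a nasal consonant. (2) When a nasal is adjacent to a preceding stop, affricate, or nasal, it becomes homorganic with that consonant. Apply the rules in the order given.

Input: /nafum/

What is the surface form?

Rule 1: /u/ before nasal /m/ → [ũ]
After rule 1: nafũm
Rule 2: no segment meets the rule's conditions; no change.

[nafũm]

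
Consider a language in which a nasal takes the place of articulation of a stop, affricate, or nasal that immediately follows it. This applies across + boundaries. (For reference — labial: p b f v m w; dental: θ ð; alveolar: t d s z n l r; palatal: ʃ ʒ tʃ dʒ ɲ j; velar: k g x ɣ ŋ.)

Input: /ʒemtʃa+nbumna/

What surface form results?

[ʒeɲtʃa+mbunna]

/m/ before /tʃ/ (palatal) → [ɲ]
/n/ before /b/ (labial) → [m]
/m/ before /n/ (alveolar) → [n]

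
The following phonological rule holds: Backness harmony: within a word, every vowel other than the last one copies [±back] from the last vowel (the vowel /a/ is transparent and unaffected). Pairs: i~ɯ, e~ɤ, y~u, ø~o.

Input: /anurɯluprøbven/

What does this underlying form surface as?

[anyrilyprøbven]

/u/ harmonizes with /e/ ([-back]) → [y]
/ɯ/ harmonizes with /e/ ([-back]) → [i]
/u/ harmonizes with /e/ ([-back]) → [y]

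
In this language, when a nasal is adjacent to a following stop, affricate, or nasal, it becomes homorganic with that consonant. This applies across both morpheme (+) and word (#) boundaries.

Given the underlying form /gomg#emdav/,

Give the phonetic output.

[goŋg#endav]

/m/ before /g/ (velar) → [ŋ]
/m/ before /d/ (alveolar) → [n]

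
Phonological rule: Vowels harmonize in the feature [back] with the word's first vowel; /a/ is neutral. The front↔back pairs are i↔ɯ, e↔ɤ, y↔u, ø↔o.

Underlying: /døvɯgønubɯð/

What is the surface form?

[døvigønybið]

/ɯ/ harmonizes with /ø/ ([-back]) → [i]
/u/ harmonizes with /ø/ ([-back]) → [y]
/ɯ/ harmonizes with /ø/ ([-back]) → [i]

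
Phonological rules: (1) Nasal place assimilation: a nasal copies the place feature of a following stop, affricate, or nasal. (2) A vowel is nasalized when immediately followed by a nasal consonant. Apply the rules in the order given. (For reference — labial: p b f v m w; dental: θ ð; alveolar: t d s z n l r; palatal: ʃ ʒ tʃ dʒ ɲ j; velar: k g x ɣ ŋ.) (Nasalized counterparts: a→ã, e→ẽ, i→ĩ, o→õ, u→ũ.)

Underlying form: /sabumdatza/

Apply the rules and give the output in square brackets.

[sabũndatza]

Rule 1: /m/ before /d/ (alveolar) → [n]
After rule 1: sabundatza
Rule 2: /u/ before nasal /n/ → [ũ]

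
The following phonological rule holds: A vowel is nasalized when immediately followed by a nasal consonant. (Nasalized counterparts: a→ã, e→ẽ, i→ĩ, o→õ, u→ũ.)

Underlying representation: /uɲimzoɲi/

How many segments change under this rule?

3

/u/ before nasal /ɲ/ → [ũ]
/i/ before nasal /m/ → [ĩ]
/o/ before nasal /ɲ/ → [õ]
3 segments change.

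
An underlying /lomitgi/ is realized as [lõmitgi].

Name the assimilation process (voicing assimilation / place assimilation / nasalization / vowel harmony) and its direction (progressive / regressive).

/o/→[õ].
Each target copies a feature from the following segment, so the direction is regressive.

nasalization, regressive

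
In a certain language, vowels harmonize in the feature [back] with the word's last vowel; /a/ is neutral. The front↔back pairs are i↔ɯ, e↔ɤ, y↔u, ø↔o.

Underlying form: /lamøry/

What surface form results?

[lamøry]

no segment meets the rule's conditions; no change.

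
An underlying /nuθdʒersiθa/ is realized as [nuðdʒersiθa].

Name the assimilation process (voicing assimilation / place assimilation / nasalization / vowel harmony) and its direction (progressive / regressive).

/θ/→[ð].
Each target copies a feature from the following segment, so the direction is regressive.

voicing assimilation, regressive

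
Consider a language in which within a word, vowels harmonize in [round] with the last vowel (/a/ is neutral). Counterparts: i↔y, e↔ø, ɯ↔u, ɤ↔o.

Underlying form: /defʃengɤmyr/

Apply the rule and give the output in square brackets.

[døfʃøngomyr]

/e/ harmonizes with /y/ ([+round]) → [ø]
/e/ harmonizes with /y/ ([+round]) → [ø]
/ɤ/ harmonizes with /y/ ([+round]) → [o]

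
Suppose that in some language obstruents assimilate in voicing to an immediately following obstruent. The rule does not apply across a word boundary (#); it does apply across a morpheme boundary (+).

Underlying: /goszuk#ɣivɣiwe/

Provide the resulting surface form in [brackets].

[gozzuk#ɣivɣiwe]

/s/ before /z/ (voiced) → [z]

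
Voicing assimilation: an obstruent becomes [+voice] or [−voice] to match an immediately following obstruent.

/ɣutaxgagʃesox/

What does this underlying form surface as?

[ɣutaɣgakʃesox]

/x/ before /g/ (voiced) → [ɣ]
/g/ before /ʃ/ (voiceless) → [k]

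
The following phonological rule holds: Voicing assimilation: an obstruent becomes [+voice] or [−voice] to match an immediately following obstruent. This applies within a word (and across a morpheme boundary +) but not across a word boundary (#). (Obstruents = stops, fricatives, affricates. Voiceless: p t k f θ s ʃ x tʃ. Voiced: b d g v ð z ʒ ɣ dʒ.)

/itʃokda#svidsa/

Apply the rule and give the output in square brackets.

/k/ before /d/ (voiced) → [g]
/s/ before /v/ (voiced) → [z]
/d/ before /s/ (voiceless) → [t]

[itʃogda#zvitsa]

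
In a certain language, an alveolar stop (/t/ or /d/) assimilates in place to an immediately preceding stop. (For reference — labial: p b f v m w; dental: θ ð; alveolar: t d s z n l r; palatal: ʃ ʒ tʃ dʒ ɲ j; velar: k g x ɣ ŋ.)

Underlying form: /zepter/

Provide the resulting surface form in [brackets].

[zepper]

/t/ after /p/ (labial) → [p]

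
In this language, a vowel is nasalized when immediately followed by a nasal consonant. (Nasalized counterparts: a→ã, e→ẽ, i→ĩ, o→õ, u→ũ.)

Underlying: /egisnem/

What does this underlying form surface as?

[egisnẽm]

/e/ before nasal /m/ → [ẽ]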